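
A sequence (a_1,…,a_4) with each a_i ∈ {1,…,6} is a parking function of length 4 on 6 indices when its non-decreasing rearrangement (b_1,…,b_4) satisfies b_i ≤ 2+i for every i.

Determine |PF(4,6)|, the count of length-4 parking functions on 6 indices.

|PF(4,6)| = (7−4)·7^(4−1) = 3·343 = 1029 (Pollak)
One tuple (6,1,3,1) → sorted (1,1,3,6): b_i ≤ 2+i ∀i, a PF.

1029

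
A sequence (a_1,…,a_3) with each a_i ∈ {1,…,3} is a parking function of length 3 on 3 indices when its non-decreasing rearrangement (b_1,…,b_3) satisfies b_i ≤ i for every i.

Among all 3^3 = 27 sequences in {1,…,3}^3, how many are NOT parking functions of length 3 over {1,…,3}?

11

#PF = (4−3)·4^(3−1) = 1 · 16 = 16
One tuple (3,3,3) → sorted (3,3,3): b_1=3>1, not a PF.
So 27 − 16 = 11 fail.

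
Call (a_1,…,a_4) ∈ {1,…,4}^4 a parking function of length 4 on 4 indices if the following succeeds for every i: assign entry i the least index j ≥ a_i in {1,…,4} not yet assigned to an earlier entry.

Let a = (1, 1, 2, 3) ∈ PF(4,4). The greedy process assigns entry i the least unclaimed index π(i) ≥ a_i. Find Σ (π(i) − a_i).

3

Σπ = 10 ({1..4} each once); Σa = 1+1+2+3 = 7; disp = 10−7 = 3.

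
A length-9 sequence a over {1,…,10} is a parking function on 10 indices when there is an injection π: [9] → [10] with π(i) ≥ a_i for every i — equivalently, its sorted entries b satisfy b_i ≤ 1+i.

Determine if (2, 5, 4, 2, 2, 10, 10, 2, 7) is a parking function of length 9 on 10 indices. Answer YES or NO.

Rearranged: b = (2, 2, 2, 2, 4, 5, 7, 10, 10).
  b_1=2 ≤ 2
  b_2=2 ≤ 3
  b_3=2 ≤ 4
  b_4=2 ≤ 5
  b_5=4 ≤ 6
  b_6=5 ≤ 7
  b_7=7 ≤ 8
  b_8=10 > 9
  fails at i=8 ⇒ NO

NO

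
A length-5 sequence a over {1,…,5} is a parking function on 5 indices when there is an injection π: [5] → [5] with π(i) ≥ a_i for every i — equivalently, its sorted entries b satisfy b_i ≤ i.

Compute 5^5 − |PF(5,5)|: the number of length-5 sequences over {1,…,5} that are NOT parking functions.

1829

|PF| = (6−5)·6^(5−1) = 1 · 1296 = 1296 (Pollak)
Check (1,5,3,5,4) → sorted (1,3,4,5,5): b_2=3>2, not a PF.
So 3125 − 1296 = 1829 fail.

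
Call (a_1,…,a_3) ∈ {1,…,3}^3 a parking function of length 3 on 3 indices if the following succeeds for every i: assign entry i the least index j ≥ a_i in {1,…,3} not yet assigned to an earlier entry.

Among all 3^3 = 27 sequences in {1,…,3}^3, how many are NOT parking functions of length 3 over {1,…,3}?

|PF(3,3)| = (3+1−3)·(3+1)^{3−1} = 1·16 = 16 (Konheim–Weiss)
E.g. (2,2,3) → sorted (2,2,3): b_1=2>1, not a PF.
Total 27; non-PF = 27−16 = 11

11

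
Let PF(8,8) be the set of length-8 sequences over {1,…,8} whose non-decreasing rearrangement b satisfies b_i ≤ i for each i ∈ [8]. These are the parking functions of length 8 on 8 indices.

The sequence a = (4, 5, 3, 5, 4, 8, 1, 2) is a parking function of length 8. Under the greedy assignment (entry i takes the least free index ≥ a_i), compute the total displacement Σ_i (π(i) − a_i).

4

Σπ = 36 ({1..8} each once); Σa = 4+5+3+5+4+8+1+2 = 32; disp = 36−32 = 4.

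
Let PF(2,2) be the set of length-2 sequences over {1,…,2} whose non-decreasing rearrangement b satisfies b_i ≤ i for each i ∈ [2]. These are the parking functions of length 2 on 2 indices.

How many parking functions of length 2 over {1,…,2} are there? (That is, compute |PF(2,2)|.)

|PF(2,2)| = 1·3^1 = 1×3 = 3 (Konheim–Weiss)
E.g. (2,1) → sorted (1,2): b_i ≤ i ∀i, a PF.

3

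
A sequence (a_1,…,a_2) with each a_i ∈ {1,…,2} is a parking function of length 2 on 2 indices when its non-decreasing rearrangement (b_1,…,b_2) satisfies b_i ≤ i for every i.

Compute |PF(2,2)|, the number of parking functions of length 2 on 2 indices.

3

#PF = (2−2+1)·(2+1)^(2−1) = 1 · 3 = 3 [KW]
E.g. (1,2) → sorted (1,2): b_i ≤ i ∀i, a PF.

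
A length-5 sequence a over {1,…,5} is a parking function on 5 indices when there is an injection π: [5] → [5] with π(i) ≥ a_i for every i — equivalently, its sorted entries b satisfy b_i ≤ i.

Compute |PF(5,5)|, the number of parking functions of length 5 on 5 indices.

1296

|PF| = (5+1−5)·(5+1)^{5−1} = 1·1296 = 1296 (Konheim–Weiss)
Check (2,2,1,1,3) → sorted (1,1,2,2,3): b_i ≤ i ∀i, a PF.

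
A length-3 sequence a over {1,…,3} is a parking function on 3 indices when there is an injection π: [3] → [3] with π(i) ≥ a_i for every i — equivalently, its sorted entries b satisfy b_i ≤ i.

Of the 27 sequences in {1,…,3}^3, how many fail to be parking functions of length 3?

|PF| = 1·4^2 = 1·16 = 16
One tuple (3,2,3) → sorted (2,3,3): b_1=2>1, not a PF.
So 27 − 16 = 11 fail.

11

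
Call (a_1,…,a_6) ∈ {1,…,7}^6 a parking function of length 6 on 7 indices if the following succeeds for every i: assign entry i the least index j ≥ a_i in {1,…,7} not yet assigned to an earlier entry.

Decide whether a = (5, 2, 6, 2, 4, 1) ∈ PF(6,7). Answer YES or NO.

YES

Order a: b = (1, 2, 2, 4, 5, 6).
  b_1=1 ≤ 2
  b_2=2 ≤ 3
  b_3=2 ≤ 4
  b_4=4 ≤ 5
  b_5=5 ≤ 6
  b_6=6 ≤ 7
All bounds hold ⇒ YES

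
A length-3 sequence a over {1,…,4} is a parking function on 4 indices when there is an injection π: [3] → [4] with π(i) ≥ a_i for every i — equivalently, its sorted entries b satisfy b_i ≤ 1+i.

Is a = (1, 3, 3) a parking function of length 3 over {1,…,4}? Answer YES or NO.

Rearranged: b = (1, 3, 3).
  b_1=1 ≤ 2
  b_2=3 ≤ 3
  b_3=3 ≤ 4
All bounds hold ⇒ YES

YES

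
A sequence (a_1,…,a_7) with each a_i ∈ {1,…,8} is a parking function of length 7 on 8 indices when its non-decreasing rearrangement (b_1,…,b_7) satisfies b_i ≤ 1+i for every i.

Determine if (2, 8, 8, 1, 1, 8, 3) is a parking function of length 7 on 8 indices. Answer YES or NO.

NO

Rearranged: b = (1, 1, 2, 3, 8, 8, 8).
  b_1=1 ≤ 2
  b_2=1 ≤ 3
  b_3=2 ≤ 4
  b_4=3 ≤ 5
  b_5=8 > 6
  fails at i=5 ⇒ NO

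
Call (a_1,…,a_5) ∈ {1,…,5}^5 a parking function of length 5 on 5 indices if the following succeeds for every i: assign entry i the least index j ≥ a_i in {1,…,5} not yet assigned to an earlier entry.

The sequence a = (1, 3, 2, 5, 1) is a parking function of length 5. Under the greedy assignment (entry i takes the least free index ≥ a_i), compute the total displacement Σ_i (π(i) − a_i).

3

Σπ(i) = 1+…+5 = 15; Σa = 1+3+2+5+1 = 12; disp = 15−12 = 3.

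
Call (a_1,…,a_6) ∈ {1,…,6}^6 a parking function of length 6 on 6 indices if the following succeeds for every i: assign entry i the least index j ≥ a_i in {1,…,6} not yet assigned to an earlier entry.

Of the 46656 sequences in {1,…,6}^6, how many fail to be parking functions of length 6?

#PF = 1·7^5 = 1·16807 = 16807
One tuple (3,6,3,3,2,6) → sorted (2,3,3,3,6,6): b_1=2>1, not a PF.
6^6 − 16807 = 46656 − 16807 = 29849

29849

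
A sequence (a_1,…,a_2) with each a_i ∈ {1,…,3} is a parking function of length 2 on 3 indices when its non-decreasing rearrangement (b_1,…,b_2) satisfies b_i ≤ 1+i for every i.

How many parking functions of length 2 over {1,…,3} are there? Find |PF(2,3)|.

8

|PF(2,3)| = (3−2+1)·(3+1)^(2−1) = 2 · 4 = 8 (Pollak)
Example (1,1) → sorted (1,1): b_i ≤ 1+i ∀i, a PF.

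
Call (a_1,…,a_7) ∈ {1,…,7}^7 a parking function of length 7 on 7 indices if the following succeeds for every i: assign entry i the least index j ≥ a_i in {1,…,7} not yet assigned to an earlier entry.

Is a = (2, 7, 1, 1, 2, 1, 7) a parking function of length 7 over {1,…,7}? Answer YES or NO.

Sorted: b = (1, 1, 1, 2, 2, 7, 7).
  b_1=1 ≤ 1
  b_2=1 ≤ 2
  b_3=1 ≤ 3
  b_4=2 ≤ 4
  b_5=2 ≤ 5
  b_6=7 > 6
  fails at i=6 ⇒ NO

NO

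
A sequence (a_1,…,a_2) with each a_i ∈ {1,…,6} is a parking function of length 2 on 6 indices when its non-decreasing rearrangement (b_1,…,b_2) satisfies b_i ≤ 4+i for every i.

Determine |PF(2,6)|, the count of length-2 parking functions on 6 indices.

|PF| = (6−2+1)·(6+1)^(2−1) = 5×7 = 35 (Konheim–Weiss)
E.g. (6,2) → sorted (2,6): b_i ≤ 4+i ∀i, a PF.

35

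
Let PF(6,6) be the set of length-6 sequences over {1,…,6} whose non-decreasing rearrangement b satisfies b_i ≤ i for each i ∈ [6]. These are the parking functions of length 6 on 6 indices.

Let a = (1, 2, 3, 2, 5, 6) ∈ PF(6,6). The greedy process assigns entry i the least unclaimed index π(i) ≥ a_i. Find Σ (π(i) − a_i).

Σπ(i) = 1+…+6 = 21; Σa = 1+2+3+2+5+6 = 19; disp = 21−19 = 2.

2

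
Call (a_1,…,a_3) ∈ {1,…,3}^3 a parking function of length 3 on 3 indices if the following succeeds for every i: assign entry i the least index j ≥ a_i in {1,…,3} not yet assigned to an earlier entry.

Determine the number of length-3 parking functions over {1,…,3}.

Count = 1·4^2 = 1 · 16 = 16 (Pollak)
One tuple (2,1,2) → sorted (1,2,2): b_i ≤ i ∀i, a PF.

16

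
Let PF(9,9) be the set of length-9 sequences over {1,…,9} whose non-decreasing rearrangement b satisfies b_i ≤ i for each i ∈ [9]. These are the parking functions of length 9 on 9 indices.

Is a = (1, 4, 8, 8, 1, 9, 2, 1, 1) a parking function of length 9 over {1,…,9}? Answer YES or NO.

Rearranged: b = (1, 1, 1, 1, 2, 4, 8, 8, 9).
  b_1=1 ≤ 1
  b_2=1 ≤ 2
  b_3=1 ≤ 3
  b_4=1 ≤ 4
  b_5=2 ≤ 5
  b_6=4 ≤ 6
  b_7=8 > 7
  fails at i=7 ⇒ NO

NO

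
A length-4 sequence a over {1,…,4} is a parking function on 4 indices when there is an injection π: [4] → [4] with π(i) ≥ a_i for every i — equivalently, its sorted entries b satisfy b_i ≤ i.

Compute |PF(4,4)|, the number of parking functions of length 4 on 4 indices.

|PF| = (4+1−4)·(4+1)^{4−1} = 1·125 = 125 [KW]
Example (4,1,1,2) → sorted (1,1,2,4): b_i ≤ i ∀i, a PF.

125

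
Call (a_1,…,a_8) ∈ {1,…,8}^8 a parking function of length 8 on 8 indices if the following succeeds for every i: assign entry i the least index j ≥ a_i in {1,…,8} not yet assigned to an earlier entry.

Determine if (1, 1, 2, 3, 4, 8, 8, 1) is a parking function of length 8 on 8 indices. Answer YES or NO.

NO

Sorted: b = (1, 1, 1, 2, 3, 4, 8, 8).
  b_1=1 ≤ 1
  b_2=1 ≤ 2
  b_3=1 ≤ 3
  b_4=2 ≤ 4
  b_5=3 ≤ 5
  b_6=4 ≤ 6
  b_7=8 > 7
  fails at i=7 ⇒ NO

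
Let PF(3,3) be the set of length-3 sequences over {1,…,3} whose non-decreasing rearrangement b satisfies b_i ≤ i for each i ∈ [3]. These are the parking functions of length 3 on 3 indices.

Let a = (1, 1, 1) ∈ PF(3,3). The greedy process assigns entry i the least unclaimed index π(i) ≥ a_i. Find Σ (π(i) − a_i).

3

Σπ = 6 ({1..3} each once); Σa = 1+1+1 = 3; disp = 6−3 = 3.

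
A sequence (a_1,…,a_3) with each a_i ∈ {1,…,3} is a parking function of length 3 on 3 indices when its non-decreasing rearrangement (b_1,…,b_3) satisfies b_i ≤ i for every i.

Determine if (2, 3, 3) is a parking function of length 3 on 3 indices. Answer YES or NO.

Rearranged: b = (2, 3, 3).
  b_1=2 > 1
  fails at i=1 ⇒ NO

NO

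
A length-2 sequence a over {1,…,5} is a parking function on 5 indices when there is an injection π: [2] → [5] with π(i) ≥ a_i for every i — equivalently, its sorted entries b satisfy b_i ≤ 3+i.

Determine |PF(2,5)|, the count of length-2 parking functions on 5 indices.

24

|PF(2,5)| = (5+1−2)·(5+1)^{2−1} = 4·6 = 24
E.g. (1,3) → sorted (1,3): b_i ≤ 3+i ∀i, a PF.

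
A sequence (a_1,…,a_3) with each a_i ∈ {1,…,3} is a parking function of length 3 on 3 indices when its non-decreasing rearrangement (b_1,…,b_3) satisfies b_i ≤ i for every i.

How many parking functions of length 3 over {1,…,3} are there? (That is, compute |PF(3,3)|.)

|PF(3,3)| = (3−3+1)·(3+1)^(3−1) = 1·16 = 16
Example (3,1,2) → sorted (1,2,3): b_i ≤ i ∀i, a PF.

16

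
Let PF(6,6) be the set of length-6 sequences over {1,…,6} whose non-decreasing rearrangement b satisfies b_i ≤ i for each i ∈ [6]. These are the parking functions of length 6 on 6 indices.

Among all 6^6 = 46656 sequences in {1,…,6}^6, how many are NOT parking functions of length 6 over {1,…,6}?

29849

|PF(6,6)| = (6+1−6)·(6+1)^{6−1} = 1 · 16807 = 16807
Example (5,6,6,5,6,5) → sorted (5,5,5,6,6,6): b_1=5>1, not a PF.
6^6 − 16807 = 46656 − 16807 = 29849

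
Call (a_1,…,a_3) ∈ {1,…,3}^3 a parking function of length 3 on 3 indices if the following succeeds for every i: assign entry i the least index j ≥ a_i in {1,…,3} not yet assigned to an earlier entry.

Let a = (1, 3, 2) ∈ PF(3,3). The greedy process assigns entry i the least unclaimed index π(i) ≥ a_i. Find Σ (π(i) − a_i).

Σπ = 6 ({1..3} each once); Σa = 1+3+2 = 6; disp = 6−6 = 0.

0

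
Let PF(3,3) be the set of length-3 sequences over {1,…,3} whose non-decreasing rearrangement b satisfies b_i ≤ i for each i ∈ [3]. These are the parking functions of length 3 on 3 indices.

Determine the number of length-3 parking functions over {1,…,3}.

#PF = (3+1−3)·(3+1)^{3−1} = 1·16 = 16 [KW]
Example (1,2,3) → sorted (1,2,3): b_i ≤ i ∀i, a PF.

16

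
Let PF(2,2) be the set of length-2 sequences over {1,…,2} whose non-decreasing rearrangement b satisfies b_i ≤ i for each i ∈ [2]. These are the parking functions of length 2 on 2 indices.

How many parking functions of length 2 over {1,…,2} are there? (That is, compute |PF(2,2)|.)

3

|PF(2,2)| = 1·3^1 = 1·3 = 3 [KW]
E.g. (1,2) → sorted (1,2): b_i ≤ i ∀i, a PF.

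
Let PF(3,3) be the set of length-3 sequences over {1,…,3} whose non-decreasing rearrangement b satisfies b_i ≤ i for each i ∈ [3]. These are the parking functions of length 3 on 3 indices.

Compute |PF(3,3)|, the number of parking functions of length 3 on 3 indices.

|PF| = (4−3)·4^(3−1) = 1 · 16 = 16 (Pollak)
Example (2,2,1) → sorted (1,2,2): b_i ≤ i ∀i, a PF.

16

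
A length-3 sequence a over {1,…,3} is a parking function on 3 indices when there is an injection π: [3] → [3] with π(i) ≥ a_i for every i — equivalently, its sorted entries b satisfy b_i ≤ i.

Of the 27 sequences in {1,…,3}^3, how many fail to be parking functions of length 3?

|PF(3,3)| = 1·4^2 = 1×16 = 16
Check (3,2,3) → sorted (2,3,3): b_1=2>1, not a PF.
So 27 − 16 = 11 fail.

11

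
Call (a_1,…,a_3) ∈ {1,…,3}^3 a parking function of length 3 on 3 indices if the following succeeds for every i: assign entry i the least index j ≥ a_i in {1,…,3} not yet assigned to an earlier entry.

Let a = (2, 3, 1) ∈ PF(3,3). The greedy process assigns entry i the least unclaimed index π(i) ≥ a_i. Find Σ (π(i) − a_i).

0

Σπ(i) = 1+…+3 = 6; Σa = 2+3+1 = 6; disp = 6−6 = 0.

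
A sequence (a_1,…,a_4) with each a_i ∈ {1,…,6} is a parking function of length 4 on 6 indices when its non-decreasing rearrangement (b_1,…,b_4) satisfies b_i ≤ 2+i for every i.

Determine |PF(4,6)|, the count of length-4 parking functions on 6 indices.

1029

|PF| = (7−4)·7^(4−1) = 3 · 343 = 1029 [KW]
Check (5,4,5,3) → sorted (3,4,5,5): b_i ≤ 2+i ∀i, a PF.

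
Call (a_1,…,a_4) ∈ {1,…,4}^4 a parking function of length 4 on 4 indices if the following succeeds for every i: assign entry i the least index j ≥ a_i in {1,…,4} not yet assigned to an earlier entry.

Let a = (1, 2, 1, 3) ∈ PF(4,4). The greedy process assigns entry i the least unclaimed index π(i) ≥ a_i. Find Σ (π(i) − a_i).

Σπ = 4·5/2 = 10 (π permutes [4]); Σa = 1+2+1+3 = 7; disp = 10−7 = 3.

3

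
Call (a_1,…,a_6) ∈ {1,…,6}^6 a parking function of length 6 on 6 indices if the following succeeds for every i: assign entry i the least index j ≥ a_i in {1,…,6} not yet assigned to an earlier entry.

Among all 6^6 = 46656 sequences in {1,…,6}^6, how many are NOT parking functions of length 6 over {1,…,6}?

29849

Count = (6+1−6)·(6+1)^{6−1} = 1 · 16807 = 16807
Example (6,6,4,4,1,5) → sorted (1,4,4,5,6,6): b_2=4>2, not a PF.
Total 46656; non-PF = 46656−16807 = 29849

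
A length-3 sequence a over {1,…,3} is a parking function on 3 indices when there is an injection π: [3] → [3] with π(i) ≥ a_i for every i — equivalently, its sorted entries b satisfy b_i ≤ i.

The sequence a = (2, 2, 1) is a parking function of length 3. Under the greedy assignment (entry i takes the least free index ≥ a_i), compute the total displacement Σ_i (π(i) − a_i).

1

Σπ = 6 ({1..3} each once); Σa = 2+2+1 = 5; disp = 6−5 = 1.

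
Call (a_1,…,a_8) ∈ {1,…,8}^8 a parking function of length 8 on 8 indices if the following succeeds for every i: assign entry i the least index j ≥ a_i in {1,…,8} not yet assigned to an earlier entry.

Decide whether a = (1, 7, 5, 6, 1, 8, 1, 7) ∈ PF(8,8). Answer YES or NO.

NO

Rearranged: b = (1, 1, 1, 5, 6, 7, 7, 8).
  b_1=1 ≤ 1
  b_2=1 ≤ 2
  b_3=1 ≤ 3
  b_4=5 > 4
  fails at i=4 ⇒ NO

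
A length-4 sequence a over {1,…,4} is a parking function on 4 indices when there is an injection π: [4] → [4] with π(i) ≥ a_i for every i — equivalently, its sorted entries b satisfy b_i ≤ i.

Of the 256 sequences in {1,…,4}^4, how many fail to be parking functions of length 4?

131

|PF| = (4+1−4)·(4+1)^{4−1} = 1·125 = 125 (Konheim–Weiss)
E.g. (3,4,2,3) → sorted (2,3,3,4): b_1=2>1, not a PF.
So 256 − 125 = 131 fail.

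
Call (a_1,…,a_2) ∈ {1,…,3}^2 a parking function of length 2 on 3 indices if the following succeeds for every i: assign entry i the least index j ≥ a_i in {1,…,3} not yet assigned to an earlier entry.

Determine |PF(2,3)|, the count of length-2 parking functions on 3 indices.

|PF(2,3)| = 2·4^1 = 2×4 = 8 [KW]
Example (1,1) → sorted (1,1): b_i ≤ 1+i ∀i, a PF.

8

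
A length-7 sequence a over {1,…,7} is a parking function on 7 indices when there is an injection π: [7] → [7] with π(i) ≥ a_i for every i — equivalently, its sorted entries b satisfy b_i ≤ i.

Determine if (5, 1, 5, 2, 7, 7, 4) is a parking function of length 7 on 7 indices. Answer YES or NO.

Rearranged: b = (1, 2, 4, 5, 5, 7, 7).
  b_1=1 ≤ 1
  b_2=2 ≤ 2
  b_3=4 > 3
  fails at i=3 ⇒ NO

NO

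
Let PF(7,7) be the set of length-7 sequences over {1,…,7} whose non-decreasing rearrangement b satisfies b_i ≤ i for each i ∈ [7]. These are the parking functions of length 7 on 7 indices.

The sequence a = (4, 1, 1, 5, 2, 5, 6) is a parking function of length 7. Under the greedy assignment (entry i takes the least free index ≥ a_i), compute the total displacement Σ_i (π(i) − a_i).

4

Σπ(i) = 1+…+7 = 28; Σa = 4+1+1+5+2+5+6 = 24; disp = 28−24 = 4.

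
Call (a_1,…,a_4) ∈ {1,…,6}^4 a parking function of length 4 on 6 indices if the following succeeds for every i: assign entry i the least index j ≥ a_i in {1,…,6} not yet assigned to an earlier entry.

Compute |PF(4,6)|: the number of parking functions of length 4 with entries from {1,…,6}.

1029

#PF = (6−4+1)·(6+1)^(4−1) = 3·343 = 1029 [KW]
Check (4,4,5,2) → sorted (2,4,4,5): b_i ≤ 2+i ∀i, a PF.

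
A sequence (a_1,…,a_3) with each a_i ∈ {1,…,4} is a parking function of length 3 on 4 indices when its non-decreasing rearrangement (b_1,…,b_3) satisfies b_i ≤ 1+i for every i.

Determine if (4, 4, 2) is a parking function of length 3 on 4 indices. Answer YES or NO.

NO

Sorted: b = (2, 4, 4).
  b_1=2 ≤ 2
  b_2=4 > 3
  fails at i=2 ⇒ NO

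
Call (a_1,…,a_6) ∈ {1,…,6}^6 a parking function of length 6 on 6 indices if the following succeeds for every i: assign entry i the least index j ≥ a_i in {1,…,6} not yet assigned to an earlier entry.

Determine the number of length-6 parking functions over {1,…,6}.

16807

|PF(6,6)| = (7−6)·7^(6−1) = 1×16807 = 16807 (Pollak)
Check (6,3,1,2,3,2) → sorted (1,2,2,3,3,6): b_i ≤ i ∀i, a PF.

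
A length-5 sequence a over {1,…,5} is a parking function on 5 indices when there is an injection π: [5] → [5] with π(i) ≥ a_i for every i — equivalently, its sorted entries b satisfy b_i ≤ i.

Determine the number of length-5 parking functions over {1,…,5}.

#PF = (5−5+1)·(5+1)^(5−1) = 1·1296 = 1296 [KW]
One tuple (1,2,3,2,3) → sorted (1,2,2,3,3): b_i ≤ i ∀i, a PF.

1296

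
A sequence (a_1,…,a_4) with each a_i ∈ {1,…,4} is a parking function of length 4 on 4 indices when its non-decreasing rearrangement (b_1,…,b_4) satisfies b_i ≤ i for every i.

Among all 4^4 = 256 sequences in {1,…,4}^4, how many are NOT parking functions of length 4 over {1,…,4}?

Count = (4+1−4)·(4+1)^{4−1} = 1 · 125 = 125
E.g. (4,4,3,3) → sorted (3,3,4,4): b_1=3>1, not a PF.
Total 256; non-PF = 256−125 = 131

131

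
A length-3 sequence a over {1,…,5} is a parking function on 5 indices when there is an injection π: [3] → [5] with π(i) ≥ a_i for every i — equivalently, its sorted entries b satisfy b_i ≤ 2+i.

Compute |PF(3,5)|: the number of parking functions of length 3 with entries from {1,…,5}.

#PF = 3·6^2 = 3 · 36 = 108 (Pollak)
One tuple (4,3,4) → sorted (3,4,4): b_i ≤ 2+i ∀i, a PF.

108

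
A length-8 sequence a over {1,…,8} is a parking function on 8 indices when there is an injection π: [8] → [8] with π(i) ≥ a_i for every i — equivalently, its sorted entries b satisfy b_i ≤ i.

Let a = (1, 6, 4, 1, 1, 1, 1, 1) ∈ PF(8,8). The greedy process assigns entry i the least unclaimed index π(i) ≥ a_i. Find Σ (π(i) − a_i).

20

Σπ(i) = 1+…+8 = 36; Σa = 1+6+4+1+1+1+1+1 = 16; disp = 36−16 = 20.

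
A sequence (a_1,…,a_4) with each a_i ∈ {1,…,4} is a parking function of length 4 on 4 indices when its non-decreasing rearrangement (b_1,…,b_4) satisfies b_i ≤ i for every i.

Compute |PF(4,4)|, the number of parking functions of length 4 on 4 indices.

|PF(4,4)| = (4+1−4)·(4+1)^{4−1} = 1 · 125 = 125 (Konheim–Weiss)
E.g. (2,1,2,2) → sorted (1,2,2,2): b_i ≤ i ∀i, a PF.

125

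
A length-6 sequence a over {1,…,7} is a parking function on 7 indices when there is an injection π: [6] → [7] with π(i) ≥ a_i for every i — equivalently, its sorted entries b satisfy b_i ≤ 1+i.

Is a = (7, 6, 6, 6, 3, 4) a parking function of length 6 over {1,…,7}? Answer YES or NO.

Rearranged: b = (3, 4, 6, 6, 6, 7).
  b_1=3 > 2
  fails at i=1 ⇒ NO

NO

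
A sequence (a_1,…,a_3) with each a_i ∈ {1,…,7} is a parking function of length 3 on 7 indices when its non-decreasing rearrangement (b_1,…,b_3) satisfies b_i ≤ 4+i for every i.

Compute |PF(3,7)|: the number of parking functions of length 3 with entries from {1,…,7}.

320

Count = (7+1−3)·(7+1)^{3−1} = 5·64 = 320
Check (3,1,5) → sorted (1,3,5): b_i ≤ 4+i ∀i, a PF.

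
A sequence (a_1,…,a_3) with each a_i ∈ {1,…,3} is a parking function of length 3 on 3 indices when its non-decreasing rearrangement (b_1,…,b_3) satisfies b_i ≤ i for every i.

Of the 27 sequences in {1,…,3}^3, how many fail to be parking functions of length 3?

11

Count = (3+1−3)·(3+1)^{3−1} = 1 · 16 = 16
One tuple (2,3,3) → sorted (2,3,3): b_1=2>1, not a PF.
3^3 − 16 = 27 − 16 = 11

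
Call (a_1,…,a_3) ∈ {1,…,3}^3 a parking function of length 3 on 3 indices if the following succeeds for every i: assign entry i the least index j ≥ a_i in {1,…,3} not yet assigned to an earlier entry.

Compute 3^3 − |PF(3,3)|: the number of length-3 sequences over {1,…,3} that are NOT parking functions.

11

#PF = (4−3)·4^(3−1) = 1·16 = 16 (Pollak)
Example (3,3,3) → sorted (3,3,3): b_1=3>1, not a PF.
3^3 − 16 = 27 − 16 = 11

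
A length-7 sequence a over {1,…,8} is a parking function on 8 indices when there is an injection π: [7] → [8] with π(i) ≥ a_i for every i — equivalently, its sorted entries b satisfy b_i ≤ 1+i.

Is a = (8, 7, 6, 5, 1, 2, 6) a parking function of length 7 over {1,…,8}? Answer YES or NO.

Rearranged: b = (1, 2, 5, 6, 6, 7, 8).
  b_1=1 ≤ 2
  b_2=2 ≤ 3
  b_3=5 > 4
  fails at i=3 ⇒ NO

NO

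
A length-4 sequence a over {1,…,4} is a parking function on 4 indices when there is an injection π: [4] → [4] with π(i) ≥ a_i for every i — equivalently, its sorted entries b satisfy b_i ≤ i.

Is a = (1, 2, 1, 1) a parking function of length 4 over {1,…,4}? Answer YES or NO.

Order a: b = (1, 1, 1, 2).
  b_1=1 ≤ 1
  b_2=1 ≤ 2
  b_3=1 ≤ 3
  b_4=2 ≤ 4
All bounds hold ⇒ YES

YES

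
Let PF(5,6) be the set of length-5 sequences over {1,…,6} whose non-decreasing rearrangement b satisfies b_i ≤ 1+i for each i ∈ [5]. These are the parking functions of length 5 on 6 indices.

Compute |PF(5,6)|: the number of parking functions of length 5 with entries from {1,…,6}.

4802

#PF = 2·7^4 = 2·2401 = 4802
Check (4,1,1,6,4) → sorted (1,1,4,4,6): b_i ≤ 1+i ∀i, a PF.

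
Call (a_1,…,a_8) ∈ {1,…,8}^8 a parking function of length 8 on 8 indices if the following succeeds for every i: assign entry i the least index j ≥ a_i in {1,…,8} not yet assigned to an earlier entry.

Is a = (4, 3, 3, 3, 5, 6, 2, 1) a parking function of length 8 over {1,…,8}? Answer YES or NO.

Order a: b = (1, 2, 3, 3, 3, 4, 5, 6).
  b_1=1 ≤ 1
  b_2=2 ≤ 2
  b_3=3 ≤ 3
  b_4=3 ≤ 4
  b_5=3 ≤ 5
  b_6=4 ≤ 6
  b_7=5 ≤ 7
  b_8=6 ≤ 8
All bounds hold ⇒ YES

YES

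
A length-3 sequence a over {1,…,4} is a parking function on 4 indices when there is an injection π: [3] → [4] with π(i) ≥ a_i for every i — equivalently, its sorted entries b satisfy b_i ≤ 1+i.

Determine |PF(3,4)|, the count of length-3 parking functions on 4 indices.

50

Count = (4+1−3)·(4+1)^{3−1} = 2·25 = 50 (Konheim–Weiss)
Check (4,1,1) → sorted (1,1,4): b_i ≤ 1+i ∀i, a PF.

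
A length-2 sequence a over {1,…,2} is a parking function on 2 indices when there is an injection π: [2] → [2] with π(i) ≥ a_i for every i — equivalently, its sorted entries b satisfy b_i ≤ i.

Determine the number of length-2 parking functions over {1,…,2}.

|PF| = 1·3^1 = 1×3 = 3 [KW]
Example (2,1) → sorted (1,2): b_i ≤ i ∀i, a PF.

3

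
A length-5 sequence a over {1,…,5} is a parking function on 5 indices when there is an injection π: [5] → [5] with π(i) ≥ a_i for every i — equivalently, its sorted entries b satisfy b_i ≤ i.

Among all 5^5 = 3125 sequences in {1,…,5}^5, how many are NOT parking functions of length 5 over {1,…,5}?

|PF(5,5)| = (5−5+1)·(5+1)^(5−1) = 1·1296 = 1296
Check (5,5,2,4,5) → sorted (2,4,5,5,5): b_1=2>1, not a PF.
So 3125 − 1296 = 1829 fail.

1829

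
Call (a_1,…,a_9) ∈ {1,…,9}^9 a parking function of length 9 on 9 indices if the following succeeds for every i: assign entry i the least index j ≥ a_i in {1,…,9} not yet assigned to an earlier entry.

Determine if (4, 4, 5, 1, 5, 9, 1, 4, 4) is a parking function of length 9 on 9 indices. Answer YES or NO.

NO

Order a: b = (1, 1, 4, 4, 4, 4, 5, 5, 9).
  b_1=1 ≤ 1
  b_2=1 ≤ 2
  b_3=4 > 3
  fails at i=3 ⇒ NO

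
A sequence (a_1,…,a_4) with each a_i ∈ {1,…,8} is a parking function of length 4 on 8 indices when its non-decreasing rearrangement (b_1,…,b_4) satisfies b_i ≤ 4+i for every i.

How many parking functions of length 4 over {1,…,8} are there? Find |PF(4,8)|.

3645

#PF = (9−4)·9^(4−1) = 5·729 = 3645 (Pollak)
Example (8,6,5,3) → sorted (3,5,6,8): b_i ≤ 4+i ∀i, a PF.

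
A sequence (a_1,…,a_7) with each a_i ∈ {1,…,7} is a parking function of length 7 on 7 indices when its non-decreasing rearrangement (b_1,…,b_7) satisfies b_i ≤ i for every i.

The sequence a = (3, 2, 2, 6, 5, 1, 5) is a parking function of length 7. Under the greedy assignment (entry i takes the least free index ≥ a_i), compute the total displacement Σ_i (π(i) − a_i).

Σπ = 7·8/2 = 28 (π permutes [7]); Σa = 3+2+2+6+5+1+5 = 24; disp = 28−24 = 4.

4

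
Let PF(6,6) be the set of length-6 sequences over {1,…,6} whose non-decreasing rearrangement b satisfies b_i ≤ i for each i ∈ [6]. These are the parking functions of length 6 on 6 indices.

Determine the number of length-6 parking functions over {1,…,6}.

16807

#PF = (6+1−6)·(6+1)^{6−1} = 1×16807 = 16807 [KW]
One tuple (5,2,5,3,1,3) → sorted (1,2,3,3,5,5): b_i ≤ i ∀i, a PF.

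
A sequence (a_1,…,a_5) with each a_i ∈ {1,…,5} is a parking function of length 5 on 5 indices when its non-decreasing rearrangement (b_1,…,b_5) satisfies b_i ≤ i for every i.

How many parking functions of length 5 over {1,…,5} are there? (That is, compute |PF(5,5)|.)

1296

|PF(5,5)| = (5+1−5)·(5+1)^{5−1} = 1 · 1296 = 1296 [KW]
One tuple (5,1,3,2,3) → sorted (1,2,3,3,5): b_i ≤ i ∀i, a PF.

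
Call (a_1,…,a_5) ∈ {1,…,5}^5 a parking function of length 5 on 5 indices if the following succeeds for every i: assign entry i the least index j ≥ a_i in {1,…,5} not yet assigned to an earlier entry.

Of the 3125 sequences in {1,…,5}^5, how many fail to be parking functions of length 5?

1829

#PF = (5+1−5)·(5+1)^{5−1} = 1 · 1296 = 1296 (Konheim–Weiss)
One tuple (5,2,3,4,2) → sorted (2,2,3,4,5): b_1=2>1, not a PF.
5^5 − 1296 = 3125 − 1296 = 1829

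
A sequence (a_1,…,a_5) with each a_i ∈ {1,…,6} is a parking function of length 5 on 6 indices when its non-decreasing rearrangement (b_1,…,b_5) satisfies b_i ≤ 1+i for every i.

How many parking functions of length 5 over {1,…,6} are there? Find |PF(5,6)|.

4802

|PF(5,6)| = (6+1−5)·(6+1)^{5−1} = 2 · 2401 = 4802 (Pollak)
Check (2,6,2,2,4) → sorted (2,2,2,4,6): b_i ≤ 1+i ∀i, a PF.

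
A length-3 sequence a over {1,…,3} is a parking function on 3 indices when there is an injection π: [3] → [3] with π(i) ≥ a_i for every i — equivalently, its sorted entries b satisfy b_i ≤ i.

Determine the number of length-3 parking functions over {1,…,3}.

16

|PF(3,3)| = (4−3)·4^(3−1) = 1·16 = 16 (Konheim–Weiss)
Example (1,2,2) → sorted (1,2,2): b_i ≤ i ∀i, a PF.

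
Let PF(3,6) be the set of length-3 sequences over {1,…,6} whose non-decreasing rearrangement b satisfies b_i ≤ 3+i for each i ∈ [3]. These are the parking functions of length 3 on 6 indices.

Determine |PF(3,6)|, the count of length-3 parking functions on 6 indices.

#PF = (6+1−3)·(6+1)^{3−1} = 4 · 49 = 196 (Konheim–Weiss)
Example (1,4,3) → sorted (1,3,4): b_i ≤ 3+i ∀i, a PF.

196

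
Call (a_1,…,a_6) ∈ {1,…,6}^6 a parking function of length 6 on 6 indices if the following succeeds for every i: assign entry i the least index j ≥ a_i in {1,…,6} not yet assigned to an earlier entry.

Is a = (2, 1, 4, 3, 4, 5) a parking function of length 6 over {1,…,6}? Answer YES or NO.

Sorted: b = (1, 2, 3, 4, 4, 5).
  b_1=1 ≤ 1
  b_2=2 ≤ 2
  b_3=3 ≤ 3
  b_4=4 ≤ 4
  b_5=4 ≤ 5
  b_6=5 ≤ 6
All bounds hold ⇒ YES

YES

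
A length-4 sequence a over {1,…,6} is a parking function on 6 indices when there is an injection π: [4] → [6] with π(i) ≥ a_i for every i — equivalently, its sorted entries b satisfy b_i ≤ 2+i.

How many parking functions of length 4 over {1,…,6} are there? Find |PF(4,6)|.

|PF(4,6)| = (7−4)·7^(4−1) = 3×343 = 1029
One tuple (5,3,4,6) → sorted (3,4,5,6): b_i ≤ 2+i ∀i, a PF.

1029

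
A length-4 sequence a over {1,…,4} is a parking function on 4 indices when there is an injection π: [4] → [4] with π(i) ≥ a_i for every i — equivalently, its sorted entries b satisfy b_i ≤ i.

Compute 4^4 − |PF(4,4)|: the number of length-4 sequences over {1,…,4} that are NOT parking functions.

131

#PF = (5−4)·5^(4−1) = 1×125 = 125
Check (1,4,3,3) → sorted (1,3,3,4): b_2=3>2, not a PF.
4^4 − 125 = 256 − 125 = 131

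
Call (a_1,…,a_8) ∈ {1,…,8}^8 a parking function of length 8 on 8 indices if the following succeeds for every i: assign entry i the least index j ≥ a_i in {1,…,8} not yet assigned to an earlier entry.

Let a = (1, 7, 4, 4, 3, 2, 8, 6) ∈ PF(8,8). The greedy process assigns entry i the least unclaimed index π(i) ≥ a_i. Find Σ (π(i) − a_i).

1

Σπ = 8·9/2 = 36 (π permutes [8]); Σa = 1+7+4+4+3+2+8+6 = 35; disp = 36−35 = 1.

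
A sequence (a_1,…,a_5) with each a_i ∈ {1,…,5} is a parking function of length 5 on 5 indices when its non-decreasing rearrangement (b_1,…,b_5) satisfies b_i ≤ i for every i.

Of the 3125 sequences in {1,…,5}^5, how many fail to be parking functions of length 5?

Count = (6−5)·6^(5−1) = 1·1296 = 1296
Example (5,2,3,5,1) → sorted (1,2,3,5,5): b_4=5>4, not a PF.
Total 3125; non-PF = 3125−1296 = 1829

1829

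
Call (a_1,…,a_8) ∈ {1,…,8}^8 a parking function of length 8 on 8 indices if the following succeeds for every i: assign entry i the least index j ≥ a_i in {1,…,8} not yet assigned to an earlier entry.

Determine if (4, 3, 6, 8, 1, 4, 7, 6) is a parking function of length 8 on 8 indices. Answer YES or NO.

Rearranged: b = (1, 3, 4, 4, 6, 6, 7, 8).
  b_1=1 ≤ 1
  b_2=3 > 2
  fails at i=2 ⇒ NO

NO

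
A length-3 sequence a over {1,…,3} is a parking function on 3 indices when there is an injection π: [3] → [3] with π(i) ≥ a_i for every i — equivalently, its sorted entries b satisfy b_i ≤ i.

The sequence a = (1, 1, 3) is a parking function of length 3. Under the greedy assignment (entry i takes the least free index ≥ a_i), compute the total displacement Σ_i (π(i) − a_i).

1

Σπ = 6 ({1..3} each once); Σa = 1+1+3 = 5; disp = 6−5 = 1.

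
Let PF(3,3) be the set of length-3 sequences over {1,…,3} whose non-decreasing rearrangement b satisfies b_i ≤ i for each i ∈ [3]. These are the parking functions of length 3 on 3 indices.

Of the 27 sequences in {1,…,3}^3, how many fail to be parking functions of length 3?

|PF(3,3)| = (3−3+1)·(3+1)^(3−1) = 1×16 = 16 (Pollak)
One tuple (2,2,2) → sorted (2,2,2): b_1=2>1, not a PF.
3^3 − 16 = 27 − 16 = 11

11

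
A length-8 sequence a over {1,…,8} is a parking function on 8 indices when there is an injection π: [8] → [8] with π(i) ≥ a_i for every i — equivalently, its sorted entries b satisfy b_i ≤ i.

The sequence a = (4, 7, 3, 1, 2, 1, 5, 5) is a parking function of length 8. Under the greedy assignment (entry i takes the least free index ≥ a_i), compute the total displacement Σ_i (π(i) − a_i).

8

Σπ(i) = 1+…+8 = 36; Σa = 4+7+3+1+2+1+5+5 = 28; disp = 36−28 = 8.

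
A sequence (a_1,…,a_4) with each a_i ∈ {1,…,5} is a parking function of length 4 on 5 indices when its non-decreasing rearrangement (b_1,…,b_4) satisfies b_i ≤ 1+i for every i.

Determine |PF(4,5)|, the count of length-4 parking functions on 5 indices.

432

|PF| = 2·6^3 = 2×216 = 432 (Konheim–Weiss)
E.g. (3,3,2,5) → sorted (2,3,3,5): b_i ≤ 1+i ∀i, a PF.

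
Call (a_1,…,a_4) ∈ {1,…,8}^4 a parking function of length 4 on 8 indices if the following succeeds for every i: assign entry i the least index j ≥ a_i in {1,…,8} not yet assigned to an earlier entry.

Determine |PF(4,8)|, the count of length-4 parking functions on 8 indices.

Count = (9−4)·9^(4−1) = 5×729 = 3645 (Konheim–Weiss)
Check (5,4,6,1) → sorted (1,4,5,6): b_i ≤ 4+i ∀i, a PF.

3645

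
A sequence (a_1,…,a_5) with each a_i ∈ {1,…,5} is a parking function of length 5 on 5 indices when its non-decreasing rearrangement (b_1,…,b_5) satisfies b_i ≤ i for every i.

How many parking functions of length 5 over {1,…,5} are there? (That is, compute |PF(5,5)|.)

Count = 1·6^4 = 1 · 1296 = 1296 [KW]
E.g. (1,2,4,5,1) → sorted (1,1,2,4,5): b_i ≤ i ∀i, a PF.

1296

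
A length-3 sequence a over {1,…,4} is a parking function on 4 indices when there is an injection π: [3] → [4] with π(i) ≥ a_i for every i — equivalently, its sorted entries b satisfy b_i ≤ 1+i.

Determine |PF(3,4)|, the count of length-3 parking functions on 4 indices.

50

Count = (4+1−3)·(4+1)^{3−1} = 2 · 25 = 50
One tuple (3,4,2) → sorted (2,3,4): b_i ≤ 1+i ∀i, a PF.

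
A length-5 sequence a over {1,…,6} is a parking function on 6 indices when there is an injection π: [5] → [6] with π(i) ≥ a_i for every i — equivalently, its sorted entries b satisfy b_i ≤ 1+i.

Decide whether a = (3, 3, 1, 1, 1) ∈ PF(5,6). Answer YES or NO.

Rearranged: b = (1, 1, 1, 3, 3).
  b_1=1 ≤ 2
  b_2=1 ≤ 3
  b_3=1 ≤ 4
  b_4=3 ≤ 5
  b_5=3 ≤ 6
All bounds hold ⇒ YES

YES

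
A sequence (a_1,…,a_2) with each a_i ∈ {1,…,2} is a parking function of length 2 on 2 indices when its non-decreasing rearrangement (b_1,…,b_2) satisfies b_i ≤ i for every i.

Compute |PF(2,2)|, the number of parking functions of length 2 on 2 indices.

|PF| = (3−2)·3^(2−1) = 1×3 = 3
Check (1,1) → sorted (1,1): b_i ≤ i ∀i, a PF.

3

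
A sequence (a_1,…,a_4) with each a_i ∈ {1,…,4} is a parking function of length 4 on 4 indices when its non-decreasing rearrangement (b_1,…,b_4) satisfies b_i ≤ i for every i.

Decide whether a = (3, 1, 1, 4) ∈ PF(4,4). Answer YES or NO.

Rearranged: b = (1, 1, 3, 4).
  b_1=1 ≤ 1
  b_2=1 ≤ 2
  b_3=3 ≤ 3
  b_4=4 ≤ 4
All bounds hold ⇒ YES

YES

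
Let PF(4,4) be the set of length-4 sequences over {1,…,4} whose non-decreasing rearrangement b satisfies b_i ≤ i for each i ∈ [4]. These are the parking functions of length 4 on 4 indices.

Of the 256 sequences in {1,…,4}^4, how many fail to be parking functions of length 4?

131

Count = (4+1−4)·(4+1)^{4−1} = 1·125 = 125 [KW]
E.g. (4,4,4,3) → sorted (3,4,4,4): b_1=3>1, not a PF.
So 256 − 125 = 131 fail.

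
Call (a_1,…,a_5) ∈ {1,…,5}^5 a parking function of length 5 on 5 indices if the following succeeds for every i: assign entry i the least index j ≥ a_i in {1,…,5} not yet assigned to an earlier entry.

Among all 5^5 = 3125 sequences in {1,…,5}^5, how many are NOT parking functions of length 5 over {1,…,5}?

1829

|PF| = 1·6^4 = 1 · 1296 = 1296 (Konheim–Weiss)
Example (3,5,4,5,2) → sorted (2,3,4,5,5): b_1=2>1, not a PF.
So 3125 − 1296 = 1829 fail.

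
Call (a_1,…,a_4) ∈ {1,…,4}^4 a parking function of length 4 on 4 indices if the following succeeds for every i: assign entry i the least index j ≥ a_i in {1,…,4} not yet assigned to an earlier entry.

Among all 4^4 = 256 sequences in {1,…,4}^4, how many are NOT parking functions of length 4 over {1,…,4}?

131

|PF(4,4)| = (4+1−4)·(4+1)^{4−1} = 1·125 = 125 [KW]
Check (4,4,4,1) → sorted (1,4,4,4): b_2=4>2, not a PF.
Total 256; non-PF = 256−125 = 131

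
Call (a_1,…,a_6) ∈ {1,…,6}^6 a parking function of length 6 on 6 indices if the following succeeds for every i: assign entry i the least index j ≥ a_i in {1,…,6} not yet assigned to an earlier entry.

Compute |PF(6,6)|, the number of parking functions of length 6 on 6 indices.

16807

#PF = (7−6)·7^(6−1) = 1 · 16807 = 16807 [KW]
Check (5,6,3,2,1,2) → sorted (1,2,2,3,5,6): b_i ≤ i ∀i, a PF.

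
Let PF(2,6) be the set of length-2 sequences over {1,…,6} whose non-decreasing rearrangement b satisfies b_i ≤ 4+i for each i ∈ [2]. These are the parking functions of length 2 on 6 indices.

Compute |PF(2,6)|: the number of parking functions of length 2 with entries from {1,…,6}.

|PF(2,6)| = (6−2+1)·(6+1)^(2−1) = 5·7 = 35
Check (5,6) → sorted (5,6): b_i ≤ 4+i ∀i, a PF.

35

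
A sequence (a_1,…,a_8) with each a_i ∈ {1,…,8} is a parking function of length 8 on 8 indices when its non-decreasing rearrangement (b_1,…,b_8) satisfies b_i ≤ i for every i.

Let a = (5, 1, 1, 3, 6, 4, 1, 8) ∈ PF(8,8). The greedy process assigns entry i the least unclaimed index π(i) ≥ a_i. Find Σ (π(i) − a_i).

Σπ = 36 ({1..8} each once); Σa = 5+1+1+3+6+4+1+8 = 29; disp = 36−29 = 7.

7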